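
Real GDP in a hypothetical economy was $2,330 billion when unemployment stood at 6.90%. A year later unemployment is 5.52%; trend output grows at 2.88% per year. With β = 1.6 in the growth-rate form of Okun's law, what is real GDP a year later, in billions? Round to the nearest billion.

Δu = 5.52 - 6.9 = -1.38 points.
Okun's law (growth form): g_Y = g_Y* - β × Δu = 2.88 - 1.6 × (-1.38) = 2.88 + 2.208 = 5.088%.
Real GDP in the next year = 2330 × (1 + 5.088/100) = 2330 × 1.05088 ≈ 2449 billion.

$2,449 billion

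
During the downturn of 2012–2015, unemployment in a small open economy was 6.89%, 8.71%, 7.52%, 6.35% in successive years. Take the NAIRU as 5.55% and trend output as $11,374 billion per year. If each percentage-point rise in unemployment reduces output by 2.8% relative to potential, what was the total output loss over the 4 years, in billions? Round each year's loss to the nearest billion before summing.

Year 2012: gap = -2.8 × (6.89 - 5.55) = -3.752%, loss ≈ 11374 × 3.752/100 ≈ 427.
Year 2013: gap = -2.8 × (8.71 - 5.55) = -8.848%, loss ≈ 11374 × 8.848/100 ≈ 1006.
Year 2014: gap = -2.8 × (7.52 - 5.55) = -5.516%, loss ≈ 11374 × 5.516/100 ≈ 627.
Year 2015: gap = -2.8 × (6.35 - 5.55) = -2.24%, loss ≈ 11374 × 2.24/100 ≈ 255.
Total lost output = 427 + 1006 + 627 + 255 = 2315 billion.

$2,315 billion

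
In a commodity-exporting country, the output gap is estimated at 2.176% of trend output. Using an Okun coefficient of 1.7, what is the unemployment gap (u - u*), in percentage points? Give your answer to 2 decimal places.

-1.28 percentage points

Okun's law: output gap = -β × (u - u*), so u - u* = -(output gap)/β.
u - u* = -(2.176)/1.7 = -1.28 percentage points.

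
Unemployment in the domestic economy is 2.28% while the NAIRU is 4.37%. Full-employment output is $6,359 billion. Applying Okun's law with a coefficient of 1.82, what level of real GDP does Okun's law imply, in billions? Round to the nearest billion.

$6,601 billion

Unemployment gap = 2.28 - 4.37 = -2.09 points, so the output gap is -1.82 × (-2.09) = 3.8038%.
Actual GDP = 6359 × (1 + 3.8038/100) = 6359 × 1.038038 ≈ 6601 billion.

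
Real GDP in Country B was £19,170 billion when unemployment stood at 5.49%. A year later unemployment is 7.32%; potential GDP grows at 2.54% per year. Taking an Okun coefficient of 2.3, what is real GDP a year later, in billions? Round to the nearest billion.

Δu = 7.32 - 5.49 = 1.83 points.
Okun's law (growth form): g_Y = g_Y* - β × Δu = 2.54 - 2.3 × (1.83) = 2.54 - 4.209 = -1.669%.
Real GDP in the next year = 19170 × (1 - 1.669/100) = 19170 × 0.98331 ≈ 18850 billion.

£18,850 billion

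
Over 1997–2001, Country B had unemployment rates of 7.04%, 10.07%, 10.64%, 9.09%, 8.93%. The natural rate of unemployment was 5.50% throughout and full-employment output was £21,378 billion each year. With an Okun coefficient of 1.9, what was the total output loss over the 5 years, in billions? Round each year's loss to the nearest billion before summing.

Year 1997: gap = -1.9 × (7.04 - 5.5) = -2.926%, loss ≈ 21378 × 2.926/100 ≈ 626.
Year 1998: gap = -1.9 × (10.07 - 5.5) = -8.683%, loss ≈ 21378 × 8.683/100 ≈ 1856.
Year 1999: gap = -1.9 × (10.64 - 5.5) = -9.766%, loss ≈ 21378 × 9.766/100 ≈ 2088.
Year 2000: gap = -1.9 × (9.09 - 5.5) = -6.821%, loss ≈ 21378 × 6.821/100 ≈ 1458.
Year 2001: gap = -1.9 × (8.93 - 5.5) = -6.517%, loss ≈ 21378 × 6.517/100 ≈ 1393.
Total lost output = 626 + 1856 + 2088 + 1458 + 1393 = 7421 billion.

£7,421 billion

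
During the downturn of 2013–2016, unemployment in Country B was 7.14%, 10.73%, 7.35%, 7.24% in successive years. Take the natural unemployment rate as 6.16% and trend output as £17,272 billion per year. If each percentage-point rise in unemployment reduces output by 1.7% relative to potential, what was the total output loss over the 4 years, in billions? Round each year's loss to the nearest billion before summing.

Year 2013: gap = -1.7 × (7.14 - 6.16) = -1.666%, loss ≈ 17272 × 1.666/100 ≈ 288.
Year 2014: gap = -1.7 × (10.73 - 6.16) = -7.769%, loss ≈ 17272 × 7.769/100 ≈ 1342.
Year 2015: gap = -1.7 × (7.35 - 6.16) = -2.023%, loss ≈ 17272 × 2.023/100 ≈ 349.
Year 2016: gap = -1.7 × (7.24 - 6.16) = -1.836%, loss ≈ 17272 × 1.836/100 ≈ 317.
Total lost output = 288 + 1342 + 349 + 317 = 2296 billion.

£2,296 billion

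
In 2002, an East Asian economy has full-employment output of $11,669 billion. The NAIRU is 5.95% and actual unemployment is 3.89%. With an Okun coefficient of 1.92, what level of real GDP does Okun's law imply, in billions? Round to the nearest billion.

$12,131 billion

Unemployment gap = 3.89 - 5.95 = -2.06 points, so the output gap is -1.92 × (-2.06) = 3.9552%.
Actual GDP = 11669 × (1 + 3.9552/100) = 11669 × 1.039552 ≈ 12131 billion.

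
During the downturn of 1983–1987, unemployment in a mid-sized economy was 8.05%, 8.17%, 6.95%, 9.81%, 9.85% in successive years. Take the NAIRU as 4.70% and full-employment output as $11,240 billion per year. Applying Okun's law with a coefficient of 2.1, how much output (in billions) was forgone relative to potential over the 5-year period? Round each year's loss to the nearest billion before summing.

Year 1983: gap = -2.1 × (8.05 - 4.7) = -7.035%, loss ≈ 11240 × 7.035/100 ≈ 791.
Year 1984: gap = -2.1 × (8.17 - 4.7) = -7.287%, loss ≈ 11240 × 7.287/100 ≈ 819.
Year 1985: gap = -2.1 × (6.95 - 4.7) = -4.725%, loss ≈ 11240 × 4.725/100 ≈ 531.
Year 1986: gap = -2.1 × (9.81 - 4.7) = -10.731%, loss ≈ 11240 × 10.731/100 ≈ 1206.
Year 1987: gap = -2.1 × (9.85 - 4.7) = -10.815%, loss ≈ 11240 × 10.815/100 ≈ 1216.
Total lost output = 791 + 819 + 531 + 1206 + 1216 = 4563 billion.

$4,563 billion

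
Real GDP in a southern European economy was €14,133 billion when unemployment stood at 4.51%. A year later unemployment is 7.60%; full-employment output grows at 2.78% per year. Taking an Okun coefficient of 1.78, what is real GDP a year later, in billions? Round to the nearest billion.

Δu = 7.6 - 4.51 = 3.09 points.
Okun's law (growth form): g_Y = g_Y* - β × Δu = 2.78 - 1.78 × (3.09) = 2.78 - 5.5002 = -2.7202%.
Real GDP in the next year = 14133 × (1 - 2.7202/100) = 14133 × 0.972798 ≈ 13749 billion.

€13,749 billion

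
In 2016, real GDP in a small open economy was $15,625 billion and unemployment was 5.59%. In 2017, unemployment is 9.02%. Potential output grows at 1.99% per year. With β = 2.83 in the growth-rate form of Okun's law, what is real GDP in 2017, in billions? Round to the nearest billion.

Δu = 9.02 - 5.59 = 3.43 points.
Okun's law (growth form): g_Y = g_Y* - β × Δu = 1.99 - 2.83 × (3.43) = 1.99 - 9.7069 = -7.7169%.
Real GDP in the next year = 15625 × (1 - 7.7169/100) = 15625 × 0.922831 ≈ 14419 billion.

$14,419 billion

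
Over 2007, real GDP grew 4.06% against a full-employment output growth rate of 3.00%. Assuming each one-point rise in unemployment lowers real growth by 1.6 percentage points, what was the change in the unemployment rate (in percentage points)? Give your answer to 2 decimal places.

-0.66 percentage points

Growth-rate Okun's law: g_Y = g_Y* - β × Δu, so Δu = (g_Y* - g_Y)/β.
Δu = (3 - 4.06)/1.6 = -1.06/1.6 = -0.66 percentage points.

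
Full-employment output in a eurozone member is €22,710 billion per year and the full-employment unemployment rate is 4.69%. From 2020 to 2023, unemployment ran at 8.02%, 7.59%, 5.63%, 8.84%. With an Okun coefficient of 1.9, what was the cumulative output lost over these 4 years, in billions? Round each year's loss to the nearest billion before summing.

Year 2020: gap = -1.9 × (8.02 - 4.69) = -6.327%, loss ≈ 22710 × 6.327/100 ≈ 1437.
Year 2021: gap = -1.9 × (7.59 - 4.69) = -5.51%, loss ≈ 22710 × 5.51/100 ≈ 1251.
Year 2022: gap = -1.9 × (5.63 - 4.69) = -1.786%, loss ≈ 22710 × 1.786/100 ≈ 406.
Year 2023: gap = -1.9 × (8.84 - 4.69) = -7.885%, loss ≈ 22710 × 7.885/100 ≈ 1791.
Total lost output = 1437 + 1251 + 406 + 1791 = 4885 billion.

€4,885 billion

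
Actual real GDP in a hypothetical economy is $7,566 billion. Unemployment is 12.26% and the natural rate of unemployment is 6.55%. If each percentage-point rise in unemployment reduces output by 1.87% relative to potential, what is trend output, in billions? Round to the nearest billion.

Unemployment gap = 12.26 - 6.55 = 5.71 points, so output gap = -1.87 × 5.71 = -10.6777%.
Since Y = Y* × (1 + gap/100), Y* = 7566/0.893223 ≈ 8470 billion.

$8,470 billion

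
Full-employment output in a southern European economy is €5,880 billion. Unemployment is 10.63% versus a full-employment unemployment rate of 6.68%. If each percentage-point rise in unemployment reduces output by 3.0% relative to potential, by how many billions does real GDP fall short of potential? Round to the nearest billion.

Output gap = -3.0 × (10.63 - 6.68) = -3 × 3.95 = -11.85%.
Actual GDP ≈ 5880 × 0.8815 ≈ 5183 billion, so the shortfall is 5880 - 5183 = 697 billion.

€697 billion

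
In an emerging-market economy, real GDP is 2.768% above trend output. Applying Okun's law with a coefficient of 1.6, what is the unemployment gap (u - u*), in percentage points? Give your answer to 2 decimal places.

Okun's law: output gap = -β × (u - u*), so u - u* = -(output gap)/β.
u - u* = -(2.768)/1.6 = -1.73 percentage points.

-1.73 percentage points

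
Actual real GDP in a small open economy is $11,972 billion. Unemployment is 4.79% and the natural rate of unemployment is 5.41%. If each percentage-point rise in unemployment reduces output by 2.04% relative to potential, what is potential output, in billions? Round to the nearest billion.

$11,822 billion

Unemployment gap = 4.79 - 5.41 = -0.62 points, so output gap = -2.04 × (-0.62) = 1.2648%.
Since Y = Y* × (1 + gap/100), Y* = 11972/1.012648 ≈ 11822 billion.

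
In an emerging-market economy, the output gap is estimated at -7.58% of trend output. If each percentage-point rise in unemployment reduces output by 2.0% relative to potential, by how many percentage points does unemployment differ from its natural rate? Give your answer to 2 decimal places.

3.79 percentage points

Okun's law: output gap = -β × (u - u*), so u - u* = -(output gap)/β.
u - u* = -(-7.58)/2.0 = 3.79 percentage points.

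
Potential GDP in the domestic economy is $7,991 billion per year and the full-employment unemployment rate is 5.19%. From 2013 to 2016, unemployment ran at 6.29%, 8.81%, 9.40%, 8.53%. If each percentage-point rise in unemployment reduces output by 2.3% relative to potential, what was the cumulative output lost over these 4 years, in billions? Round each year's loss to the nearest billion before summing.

$2,255 billion

Year 2013: gap = -2.3 × (6.29 - 5.19) = -2.53%, loss ≈ 7991 × 2.53/100 ≈ 202.
Year 2014: gap = -2.3 × (8.81 - 5.19) = -8.326%, loss ≈ 7991 × 8.326/100 ≈ 665.
Year 2015: gap = -2.3 × (9.4 - 5.19) = -9.683%, loss ≈ 7991 × 9.683/100 ≈ 774.
Year 2016: gap = -2.3 × (8.53 - 5.19) = -7.682%, loss ≈ 7991 × 7.682/100 ≈ 614.
Total lost output = 202 + 665 + 774 + 614 = 2255 billion.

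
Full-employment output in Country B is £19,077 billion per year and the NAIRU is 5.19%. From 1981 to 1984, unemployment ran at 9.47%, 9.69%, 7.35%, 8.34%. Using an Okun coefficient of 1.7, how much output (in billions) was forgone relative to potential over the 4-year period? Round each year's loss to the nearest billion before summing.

£4,570 billion

Year 1981: gap = -1.7 × (9.47 - 5.19) = -7.276%, loss ≈ 19077 × 7.276/100 ≈ 1388.
Year 1982: gap = -1.7 × (9.69 - 5.19) = -7.65%, loss ≈ 19077 × 7.65/100 ≈ 1459.
Year 1983: gap = -1.7 × (7.35 - 5.19) = -3.672%, loss ≈ 19077 × 3.672/100 ≈ 701.
Year 1984: gap = -1.7 × (8.34 - 5.19) = -5.355%, loss ≈ 19077 × 5.355/100 ≈ 1022.
Total lost output = 1388 + 1459 + 701 + 1022 = 4570 billion.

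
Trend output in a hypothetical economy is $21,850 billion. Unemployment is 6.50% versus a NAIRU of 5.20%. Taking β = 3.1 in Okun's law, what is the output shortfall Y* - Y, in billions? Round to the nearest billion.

$881 billion

Output gap = -3.1 × (6.5 - 5.2) = -3.1 × 1.3 = -4.03%.
Actual GDP ≈ 21850 × 0.9597 ≈ 20969 billion, so the shortfall is 21850 - 20969 = 881 billion.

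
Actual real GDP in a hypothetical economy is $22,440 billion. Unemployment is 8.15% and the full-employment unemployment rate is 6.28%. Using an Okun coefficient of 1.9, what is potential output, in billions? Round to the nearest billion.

$23,267 billion

Unemployment gap = 8.15 - 6.28 = 1.87 points, so output gap = -1.9 × 1.87 = -3.553%.
Since Y = Y* × (1 + gap/100), Y* = 22440/0.96447 ≈ 23267 billion.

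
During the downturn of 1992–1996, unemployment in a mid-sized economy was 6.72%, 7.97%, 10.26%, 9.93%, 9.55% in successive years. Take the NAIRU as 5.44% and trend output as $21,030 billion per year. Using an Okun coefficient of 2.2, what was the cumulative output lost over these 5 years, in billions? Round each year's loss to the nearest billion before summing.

$7,972 billion

Year 1992: gap = -2.2 × (6.72 - 5.44) = -2.816%, loss ≈ 21030 × 2.816/100 ≈ 592.
Year 1993: gap = -2.2 × (7.97 - 5.44) = -5.566%, loss ≈ 21030 × 5.566/100 ≈ 1171.
Year 1994: gap = -2.2 × (10.26 - 5.44) = -10.604%, loss ≈ 21030 × 10.604/100 ≈ 2230.
Year 1995: gap = -2.2 × (9.93 - 5.44) = -9.878%, loss ≈ 21030 × 9.878/100 ≈ 2077.
Year 1996: gap = -2.2 × (9.55 - 5.44) = -9.042%, loss ≈ 21030 × 9.042/100 ≈ 1902.
Total lost output = 592 + 1171 + 2230 + 2077 + 1902 = 7972 billion.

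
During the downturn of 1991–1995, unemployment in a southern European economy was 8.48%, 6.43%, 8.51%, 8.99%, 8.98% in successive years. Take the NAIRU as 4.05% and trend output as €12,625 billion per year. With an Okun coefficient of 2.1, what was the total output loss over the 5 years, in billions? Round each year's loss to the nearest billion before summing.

€5,605 billion

Year 1991: gap = -2.1 × (8.48 - 4.05) = -9.303%, loss ≈ 12625 × 9.303/100 ≈ 1175.
Year 1992: gap = -2.1 × (6.43 - 4.05) = -4.998%, loss ≈ 12625 × 4.998/100 ≈ 631.
Year 1993: gap = -2.1 × (8.51 - 4.05) = -9.366%, loss ≈ 12625 × 9.366/100 ≈ 1182.
Year 1994: gap = -2.1 × (8.99 - 4.05) = -10.374%, loss ≈ 12625 × 10.374/100 ≈ 1310.
Year 1995: gap = -2.1 × (8.98 - 4.05) = -10.353%, loss ≈ 12625 × 10.353/100 ≈ 1307.
Total lost output = 1175 + 631 + 1182 + 1310 + 1307 = 5605 billion.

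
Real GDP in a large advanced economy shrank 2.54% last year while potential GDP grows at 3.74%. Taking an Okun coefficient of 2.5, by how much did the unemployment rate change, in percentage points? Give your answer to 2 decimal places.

2.51 percentage points

Growth-rate Okun's law: g_Y = g_Y* - β × Δu, so Δu = (g_Y* - g_Y)/β.
Δu = (3.74 + 2.54)/2.5 = 6.28/2.5 = 2.51 percentage points.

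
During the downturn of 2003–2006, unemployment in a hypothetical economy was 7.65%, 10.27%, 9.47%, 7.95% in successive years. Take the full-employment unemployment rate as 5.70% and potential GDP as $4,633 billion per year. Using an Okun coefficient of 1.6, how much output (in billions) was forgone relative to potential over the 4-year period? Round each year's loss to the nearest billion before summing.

$930 billion

Year 2003: gap = -1.6 × (7.65 - 5.7) = -3.12%, loss ≈ 4633 × 3.12/100 ≈ 145.
Year 2004: gap = -1.6 × (10.27 - 5.7) = -7.312%, loss ≈ 4633 × 7.312/100 ≈ 339.
Year 2005: gap = -1.6 × (9.47 - 5.7) = -6.032%, loss ≈ 4633 × 6.032/100 ≈ 279.
Year 2006: gap = -1.6 × (7.95 - 5.7) = -3.6%, loss ≈ 4633 × 3.6/100 ≈ 167.
Total lost output = 145 + 339 + 279 + 167 = 930 billion.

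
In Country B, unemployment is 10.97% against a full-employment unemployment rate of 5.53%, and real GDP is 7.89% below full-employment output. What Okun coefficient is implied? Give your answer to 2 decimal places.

β ≈ 1.45

Okun's law: output gap = -β × (u - u*).
-7.89 = -β × (10.97 - 5.53) = -β × 5.44, so β = 7.89/5.44 = 1.45.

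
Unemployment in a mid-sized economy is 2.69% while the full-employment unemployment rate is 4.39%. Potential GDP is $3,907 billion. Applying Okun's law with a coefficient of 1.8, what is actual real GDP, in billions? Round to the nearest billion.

Unemployment gap = 2.69 - 4.39 = -1.7 points, so the output gap is -1.8 × (-1.7) = 3.06%.
Actual GDP = 3907 × (1 + 3.06/100) = 3907 × 1.0306 ≈ 4027 billion.

$4,027 billion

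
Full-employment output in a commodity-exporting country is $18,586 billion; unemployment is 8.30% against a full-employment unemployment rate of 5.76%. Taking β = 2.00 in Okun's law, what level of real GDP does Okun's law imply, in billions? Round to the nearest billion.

$17,642 billion

Unemployment gap = 8.3 - 5.76 = 2.54 points, so the output gap is -2 × 2.54 = -5.08%.
Actual GDP = 18586 × (1 - 5.08/100) = 18586 × 0.9492 ≈ 17642 billion.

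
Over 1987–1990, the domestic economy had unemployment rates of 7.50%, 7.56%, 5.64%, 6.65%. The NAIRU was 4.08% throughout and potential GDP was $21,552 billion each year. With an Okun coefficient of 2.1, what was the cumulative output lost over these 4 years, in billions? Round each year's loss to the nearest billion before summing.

Year 1987: gap = -2.1 × (7.5 - 4.08) = -7.182%, loss ≈ 21552 × 7.182/100 ≈ 1548.
Year 1988: gap = -2.1 × (7.56 - 4.08) = -7.308%, loss ≈ 21552 × 7.308/100 ≈ 1575.
Year 1989: gap = -2.1 × (5.64 - 4.08) = -3.276%, loss ≈ 21552 × 3.276/100 ≈ 706.
Year 1990: gap = -2.1 × (6.65 - 4.08) = -5.397%, loss ≈ 21552 × 5.397/100 ≈ 1163.
Total lost output = 1548 + 1575 + 706 + 1163 = 4992 billion.

$4,992 billion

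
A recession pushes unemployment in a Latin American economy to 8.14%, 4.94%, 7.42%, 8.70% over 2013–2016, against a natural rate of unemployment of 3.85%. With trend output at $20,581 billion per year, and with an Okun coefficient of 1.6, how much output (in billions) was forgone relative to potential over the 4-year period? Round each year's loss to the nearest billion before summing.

$4,545 billion

Year 2013: gap = -1.6 × (8.14 - 3.85) = -6.864%, loss ≈ 20581 × 6.864/100 ≈ 1413.
Year 2014: gap = -1.6 × (4.94 - 3.85) = -1.744%, loss ≈ 20581 × 1.744/100 ≈ 359.
Year 2015: gap = -1.6 × (7.42 - 3.85) = -5.712%, loss ≈ 20581 × 5.712/100 ≈ 1176.
Year 2016: gap = -1.6 × (8.7 - 3.85) = -7.76%, loss ≈ 20581 × 7.76/100 ≈ 1597.
Total lost output = 1413 + 359 + 1176 + 1597 = 4545 billion.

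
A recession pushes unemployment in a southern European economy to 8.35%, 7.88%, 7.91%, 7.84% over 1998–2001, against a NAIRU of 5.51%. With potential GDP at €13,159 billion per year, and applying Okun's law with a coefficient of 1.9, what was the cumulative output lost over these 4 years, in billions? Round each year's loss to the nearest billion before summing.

€2,486 billion

Year 1998: gap = -1.9 × (8.35 - 5.51) = -5.396%, loss ≈ 13159 × 5.396/100 ≈ 710.
Year 1999: gap = -1.9 × (7.88 - 5.51) = -4.503%, loss ≈ 13159 × 4.503/100 ≈ 593.
Year 2000: gap = -1.9 × (7.91 - 5.51) = -4.56%, loss ≈ 13159 × 4.56/100 ≈ 600.
Year 2001: gap = -1.9 × (7.84 - 5.51) = -4.427%, loss ≈ 13159 × 4.427/100 ≈ 583.
Total lost output = 710 + 593 + 600 + 583 = 2486 billion.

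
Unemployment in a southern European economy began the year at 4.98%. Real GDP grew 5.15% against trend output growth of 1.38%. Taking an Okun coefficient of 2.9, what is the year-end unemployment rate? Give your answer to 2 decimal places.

3.68%

Growth-rate Okun's law: g_Y = g_Y* - β × Δu, so Δu = (g_Y* - g_Y)/β.
Δu = (1.38 - 5.15)/2.9 = -3.77/2.9 = -1.30 percentage points.
Year-end unemployment = 4.98 - 1.3 = 3.68%.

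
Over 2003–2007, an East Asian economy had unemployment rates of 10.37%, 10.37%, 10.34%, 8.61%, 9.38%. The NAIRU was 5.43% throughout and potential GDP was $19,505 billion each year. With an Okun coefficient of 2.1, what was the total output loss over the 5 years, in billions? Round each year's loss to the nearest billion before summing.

$8,978 billion

Year 2003: gap = -2.1 × (10.37 - 5.43) = -10.374%, loss ≈ 19505 × 10.374/100 ≈ 2023.
Year 2004: gap = -2.1 × (10.37 - 5.43) = -10.374%, loss ≈ 19505 × 10.374/100 ≈ 2023.
Year 2005: gap = -2.1 × (10.34 - 5.43) = -10.311%, loss ≈ 19505 × 10.311/100 ≈ 2011.
Year 2006: gap = -2.1 × (8.61 - 5.43) = -6.678%, loss ≈ 19505 × 6.678/100 ≈ 1303.
Year 2007: gap = -2.1 × (9.38 - 5.43) = -8.295%, loss ≈ 19505 × 8.295/100 ≈ 1618.
Total lost output = 2023 + 2023 + 2011 + 1303 + 1618 = 8978 billion.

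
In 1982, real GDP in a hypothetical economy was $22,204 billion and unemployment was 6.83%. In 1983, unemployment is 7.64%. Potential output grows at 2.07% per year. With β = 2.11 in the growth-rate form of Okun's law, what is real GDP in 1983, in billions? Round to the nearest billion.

Δu = 7.64 - 6.83 = 0.81 points.
Okun's law (growth form): g_Y = g_Y* - β × Δu = 2.07 - 2.11 × (0.81) = 2.07 - 1.7091 = 0.3609%.
Real GDP in the next year = 22204 × (1 + 0.3609/100) = 22204 × 1.003609 ≈ 22284 billion.

$22,284 billion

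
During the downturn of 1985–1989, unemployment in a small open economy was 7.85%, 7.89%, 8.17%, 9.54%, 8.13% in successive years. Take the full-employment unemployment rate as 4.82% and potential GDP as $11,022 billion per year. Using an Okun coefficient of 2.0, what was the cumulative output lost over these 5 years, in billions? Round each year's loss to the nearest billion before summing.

Year 1985: gap = -2.0 × (7.85 - 4.82) = -6.06%, loss ≈ 11022 × 6.06/100 ≈ 668.
Year 1986: gap = -2.0 × (7.89 - 4.82) = -6.14%, loss ≈ 11022 × 6.14/100 ≈ 677.
Year 1987: gap = -2.0 × (8.17 - 4.82) = -6.7%, loss ≈ 11022 × 6.7/100 ≈ 738.
Year 1988: gap = -2.0 × (9.54 - 4.82) = -9.44%, loss ≈ 11022 × 9.44/100 ≈ 1040.
Year 1989: gap = -2.0 × (8.13 - 4.82) = -6.62%, loss ≈ 11022 × 6.62/100 ≈ 730.
Total lost output = 668 + 677 + 738 + 1040 + 730 = 3853 billion.

$3,853 billion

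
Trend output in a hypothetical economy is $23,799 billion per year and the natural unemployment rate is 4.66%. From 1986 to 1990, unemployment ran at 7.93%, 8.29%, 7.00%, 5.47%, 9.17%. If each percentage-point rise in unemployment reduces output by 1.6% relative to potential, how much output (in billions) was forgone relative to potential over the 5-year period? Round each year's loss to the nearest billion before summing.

$5,543 billion

Year 1986: gap = -1.6 × (7.93 - 4.66) = -5.232%, loss ≈ 23799 × 5.232/100 ≈ 1245.
Year 1987: gap = -1.6 × (8.29 - 4.66) = -5.808%, loss ≈ 23799 × 5.808/100 ≈ 1382.
Year 1988: gap = -1.6 × (7 - 4.66) = -3.744%, loss ≈ 23799 × 3.744/100 ≈ 891.
Year 1989: gap = -1.6 × (5.47 - 4.66) = -1.296%, loss ≈ 23799 × 1.296/100 ≈ 308.
Year 1990: gap = -1.6 × (9.17 - 4.66) = -7.216%, loss ≈ 23799 × 7.216/100 ≈ 1717.
Total lost output = 1245 + 1382 + 891 + 308 + 1717 = 5543 billion.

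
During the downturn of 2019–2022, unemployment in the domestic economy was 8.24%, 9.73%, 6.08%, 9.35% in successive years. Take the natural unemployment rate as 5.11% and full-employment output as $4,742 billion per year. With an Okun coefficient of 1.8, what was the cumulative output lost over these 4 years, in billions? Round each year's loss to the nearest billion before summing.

Year 2019: gap = -1.8 × (8.24 - 5.11) = -5.634%, loss ≈ 4742 × 5.634/100 ≈ 267.
Year 2020: gap = -1.8 × (9.73 - 5.11) = -8.316%, loss ≈ 4742 × 8.316/100 ≈ 394.
Year 2021: gap = -1.8 × (6.08 - 5.11) = -1.746%, loss ≈ 4742 × 1.746/100 ≈ 83.
Year 2022: gap = -1.8 × (9.35 - 5.11) = -7.632%, loss ≈ 4742 × 7.632/100 ≈ 362.
Total lost output = 267 + 394 + 83 + 362 = 1106 billion.

$1,106 billion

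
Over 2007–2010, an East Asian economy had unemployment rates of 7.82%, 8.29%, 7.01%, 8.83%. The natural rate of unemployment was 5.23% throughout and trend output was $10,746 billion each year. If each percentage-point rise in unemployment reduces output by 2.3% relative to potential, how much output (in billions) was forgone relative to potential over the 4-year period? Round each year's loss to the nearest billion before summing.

Year 2007: gap = -2.3 × (7.82 - 5.23) = -5.957%, loss ≈ 10746 × 5.957/100 ≈ 640.
Year 2008: gap = -2.3 × (8.29 - 5.23) = -7.038%, loss ≈ 10746 × 7.038/100 ≈ 756.
Year 2009: gap = -2.3 × (7.01 - 5.23) = -4.094%, loss ≈ 10746 × 4.094/100 ≈ 440.
Year 2010: gap = -2.3 × (8.83 - 5.23) = -8.28%, loss ≈ 10746 × 8.28/100 ≈ 890.
Total lost output = 640 + 756 + 440 + 890 = 2726 billion.

$2,726 billion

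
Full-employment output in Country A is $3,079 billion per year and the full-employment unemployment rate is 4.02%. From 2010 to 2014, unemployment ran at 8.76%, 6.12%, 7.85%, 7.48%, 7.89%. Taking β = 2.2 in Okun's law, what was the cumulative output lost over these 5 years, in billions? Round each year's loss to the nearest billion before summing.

Year 2010: gap = -2.2 × (8.76 - 4.02) = -10.428%, loss ≈ 3079 × 10.428/100 ≈ 321.
Year 2011: gap = -2.2 × (6.12 - 4.02) = -4.62%, loss ≈ 3079 × 4.62/100 ≈ 142.
Year 2012: gap = -2.2 × (7.85 - 4.02) = -8.426%, loss ≈ 3079 × 8.426/100 ≈ 259.
Year 2013: gap = -2.2 × (7.48 - 4.02) = -7.612%, loss ≈ 3079 × 7.612/100 ≈ 234.
Year 2014: gap = -2.2 × (7.89 - 4.02) = -8.514%, loss ≈ 3079 × 8.514/100 ≈ 262.
Total lost output = 321 + 142 + 259 + 234 + 262 = 1218 billion.

$1,218 billion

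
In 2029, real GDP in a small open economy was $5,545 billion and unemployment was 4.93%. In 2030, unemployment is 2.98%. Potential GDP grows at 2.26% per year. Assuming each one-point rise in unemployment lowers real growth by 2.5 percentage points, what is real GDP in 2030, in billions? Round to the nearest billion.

$5,941 billion

Δu = 2.98 - 4.93 = -1.95 points.
Okun's law (growth form): g_Y = g_Y* - β × Δu = 2.26 - 2.5 × (-1.95) = 2.26 + 4.875 = 7.135%.
Real GDP in the next year = 5545 × (1 + 7.135/100) = 5545 × 1.07135 ≈ 5941 billion.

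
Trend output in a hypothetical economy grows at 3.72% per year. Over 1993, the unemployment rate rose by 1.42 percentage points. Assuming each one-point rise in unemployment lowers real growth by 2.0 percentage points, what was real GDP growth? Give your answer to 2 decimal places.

0.88%

Growth-rate Okun's law: g_Y = g_Y* - β × Δu.
g_Y = 3.72 - 2.0 × (1.42) = 3.72 - 2.84 = 0.88%, i.e. 0.88% to 2 d.p.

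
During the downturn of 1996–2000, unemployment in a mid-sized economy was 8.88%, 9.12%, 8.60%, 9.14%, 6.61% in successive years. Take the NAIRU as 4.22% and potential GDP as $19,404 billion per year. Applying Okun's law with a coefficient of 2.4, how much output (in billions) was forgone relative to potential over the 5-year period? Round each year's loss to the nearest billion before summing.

Year 1996: gap = -2.4 × (8.88 - 4.22) = -11.184%, loss ≈ 19404 × 11.184/100 ≈ 2170.
Year 1997: gap = -2.4 × (9.12 - 4.22) = -11.76%, loss ≈ 19404 × 11.76/100 ≈ 2282.
Year 1998: gap = -2.4 × (8.6 - 4.22) = -10.512%, loss ≈ 19404 × 10.512/100 ≈ 2040.
Year 1999: gap = -2.4 × (9.14 - 4.22) = -11.808%, loss ≈ 19404 × 11.808/100 ≈ 2291.
Year 2000: gap = -2.4 × (6.61 - 4.22) = -5.736%, loss ≈ 19404 × 5.736/100 ≈ 1113.
Total lost output = 2170 + 2282 + 2040 + 2291 + 1113 = 9896 billion.

$9,896 billion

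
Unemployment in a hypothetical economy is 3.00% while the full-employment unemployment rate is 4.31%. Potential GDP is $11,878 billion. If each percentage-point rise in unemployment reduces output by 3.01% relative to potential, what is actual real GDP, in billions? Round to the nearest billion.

$12,346 billion

Unemployment gap = 3 - 4.31 = -1.31 points, so the output gap is -3.01 × (-1.31) = 3.9431%.
Actual GDP = 11878 × (1 + 3.9431/100) = 11878 × 1.039431 ≈ 12346 billion.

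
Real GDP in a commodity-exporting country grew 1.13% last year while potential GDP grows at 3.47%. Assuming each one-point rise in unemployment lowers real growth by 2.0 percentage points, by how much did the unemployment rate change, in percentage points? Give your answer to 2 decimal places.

1.17 percentage points

Growth-rate Okun's law: g_Y = g_Y* - β × Δu, so Δu = (g_Y* - g_Y)/β.
Δu = (3.47 - 1.13)/2.0 = 2.34/2.0 = 1.17 percentage points.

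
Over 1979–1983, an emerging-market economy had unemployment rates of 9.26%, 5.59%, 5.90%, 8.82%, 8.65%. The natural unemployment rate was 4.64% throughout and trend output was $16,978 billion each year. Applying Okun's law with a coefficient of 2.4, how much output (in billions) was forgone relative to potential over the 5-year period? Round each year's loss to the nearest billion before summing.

Year 1979: gap = -2.4 × (9.26 - 4.64) = -11.088%, loss ≈ 16978 × 11.088/100 ≈ 1883.
Year 1980: gap = -2.4 × (5.59 - 4.64) = -2.28%, loss ≈ 16978 × 2.28/100 ≈ 387.
Year 1981: gap = -2.4 × (5.9 - 4.64) = -3.024%, loss ≈ 16978 × 3.024/100 ≈ 513.
Year 1982: gap = -2.4 × (8.82 - 4.64) = -10.032%, loss ≈ 16978 × 10.032/100 ≈ 1703.
Year 1983: gap = -2.4 × (8.65 - 4.64) = -9.624%, loss ≈ 16978 × 9.624/100 ≈ 1634.
Total lost output = 1883 + 387 + 513 + 1703 + 1634 = 6120 billion.

$6,120 billion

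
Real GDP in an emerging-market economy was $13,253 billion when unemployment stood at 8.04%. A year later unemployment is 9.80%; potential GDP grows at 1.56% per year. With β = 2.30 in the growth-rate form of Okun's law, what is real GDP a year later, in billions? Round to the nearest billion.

$12,923 billion

Δu = 9.8 - 8.04 = 1.76 points.
Okun's law (growth form): g_Y = g_Y* - β × Δu = 1.56 - 2.30 × (1.76) = 1.56 - 4.048 = -2.488%.
Real GDP in the next year = 13253 × (1 - 2.488/100) = 13253 × 0.97512 ≈ 12923 billion.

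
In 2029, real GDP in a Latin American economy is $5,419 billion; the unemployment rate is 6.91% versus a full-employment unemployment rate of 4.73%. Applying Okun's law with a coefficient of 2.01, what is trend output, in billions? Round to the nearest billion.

$5,667 billion

Unemployment gap = 6.91 - 4.73 = 2.18 points, so output gap = -2.01 × 2.18 = -4.3818%.
Since Y = Y* × (1 + gap/100), Y* = 5419/0.956182 ≈ 5667 billion.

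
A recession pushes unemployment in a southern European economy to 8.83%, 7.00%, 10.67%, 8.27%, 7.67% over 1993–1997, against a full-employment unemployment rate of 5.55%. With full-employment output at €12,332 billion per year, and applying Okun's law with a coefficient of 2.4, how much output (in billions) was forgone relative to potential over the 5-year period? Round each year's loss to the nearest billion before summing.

Year 1993: gap = -2.4 × (8.83 - 5.55) = -7.872%, loss ≈ 12332 × 7.872/100 ≈ 971.
Year 1994: gap = -2.4 × (7 - 5.55) = -3.48%, loss ≈ 12332 × 3.48/100 ≈ 429.
Year 1995: gap = -2.4 × (10.67 - 5.55) = -12.288%, loss ≈ 12332 × 12.288/100 ≈ 1515.
Year 1996: gap = -2.4 × (8.27 - 5.55) = -6.528%, loss ≈ 12332 × 6.528/100 ≈ 805.
Year 1997: gap = -2.4 × (7.67 - 5.55) = -5.088%, loss ≈ 12332 × 5.088/100 ≈ 627.
Total lost output = 971 + 429 + 1515 + 805 + 627 = 4347 billion.

€4,347 billion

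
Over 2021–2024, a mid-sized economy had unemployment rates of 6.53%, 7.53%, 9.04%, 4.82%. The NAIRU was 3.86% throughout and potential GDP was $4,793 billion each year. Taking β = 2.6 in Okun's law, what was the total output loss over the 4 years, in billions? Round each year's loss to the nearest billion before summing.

$1,556 billion

Year 2021: gap = -2.6 × (6.53 - 3.86) = -6.942%, loss ≈ 4793 × 6.942/100 ≈ 333.
Year 2022: gap = -2.6 × (7.53 - 3.86) = -9.542%, loss ≈ 4793 × 9.542/100 ≈ 457.
Year 2023: gap = -2.6 × (9.04 - 3.86) = -13.468%, loss ≈ 4793 × 13.468/100 ≈ 646.
Year 2024: gap = -2.6 × (4.82 - 3.86) = -2.496%, loss ≈ 4793 × 2.496/100 ≈ 120.
Total lost output = 333 + 457 + 646 + 120 = 1556 billion.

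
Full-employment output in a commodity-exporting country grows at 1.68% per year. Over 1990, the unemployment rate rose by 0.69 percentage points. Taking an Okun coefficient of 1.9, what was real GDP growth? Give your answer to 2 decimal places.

0.37%

Growth-rate Okun's law: g_Y = g_Y* - β × Δu.
g_Y = 1.68 - 1.9 × (0.69) = 1.68 - 1.311 = 0.369%, i.e. 0.37% to 2 d.p.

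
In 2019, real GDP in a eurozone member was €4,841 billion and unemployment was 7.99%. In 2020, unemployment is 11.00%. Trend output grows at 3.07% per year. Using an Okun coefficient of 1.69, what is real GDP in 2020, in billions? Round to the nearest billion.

€4,743 billion

Δu = 11 - 7.99 = 3.01 points.
Okun's law (growth form): g_Y = g_Y* - β × Δu = 3.07 - 1.69 × (3.01) = 3.07 - 5.0869 = -2.0169%.
Real GDP in the next year = 4841 × (1 - 2.0169/100) = 4841 × 0.979831 ≈ 4743 billion.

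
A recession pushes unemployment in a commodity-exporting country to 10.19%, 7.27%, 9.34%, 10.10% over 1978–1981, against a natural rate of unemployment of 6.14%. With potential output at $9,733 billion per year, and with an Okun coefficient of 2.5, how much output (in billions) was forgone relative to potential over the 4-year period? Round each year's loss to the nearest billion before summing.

Year 1978: gap = -2.5 × (10.19 - 6.14) = -10.125%, loss ≈ 9733 × 10.125/100 ≈ 985.
Year 1979: gap = -2.5 × (7.27 - 6.14) = -2.825%, loss ≈ 9733 × 2.825/100 ≈ 275.
Year 1980: gap = -2.5 × (9.34 - 6.14) = -8%, loss ≈ 9733 × 8/100 ≈ 779.
Year 1981: gap = -2.5 × (10.1 - 6.14) = -9.9%, loss ≈ 9733 × 9.9/100 ≈ 964.
Total lost output = 985 + 275 + 779 + 964 = 3003 billion.

$3,003 billion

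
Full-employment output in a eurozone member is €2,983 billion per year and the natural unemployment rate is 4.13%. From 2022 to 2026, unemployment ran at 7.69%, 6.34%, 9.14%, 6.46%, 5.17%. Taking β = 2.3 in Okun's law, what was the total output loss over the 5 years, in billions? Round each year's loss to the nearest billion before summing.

Year 2022: gap = -2.3 × (7.69 - 4.13) = -8.188%, loss ≈ 2983 × 8.188/100 ≈ 244.
Year 2023: gap = -2.3 × (6.34 - 4.13) = -5.083%, loss ≈ 2983 × 5.083/100 ≈ 152.
Year 2024: gap = -2.3 × (9.14 - 4.13) = -11.523%, loss ≈ 2983 × 11.523/100 ≈ 344.
Year 2025: gap = -2.3 × (6.46 - 4.13) = -5.359%, loss ≈ 2983 × 5.359/100 ≈ 160.
Year 2026: gap = -2.3 × (5.17 - 4.13) = -2.392%, loss ≈ 2983 × 2.392/100 ≈ 71.
Total lost output = 244 + 152 + 344 + 160 + 71 = 971 billion.

€971 billion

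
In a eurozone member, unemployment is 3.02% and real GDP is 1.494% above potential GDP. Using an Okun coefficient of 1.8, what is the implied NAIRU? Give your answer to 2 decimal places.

3.85%

From Okun's law, u - u* = -(output gap)/β = -(1.494)/1.8 = -0.83 points.
So u* = 3.02 + 0.83 = 3.85%.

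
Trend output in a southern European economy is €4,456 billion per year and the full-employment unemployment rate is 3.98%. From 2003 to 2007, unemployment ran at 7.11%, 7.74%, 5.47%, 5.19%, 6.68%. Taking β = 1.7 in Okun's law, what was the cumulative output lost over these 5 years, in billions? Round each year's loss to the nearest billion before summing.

Year 2003: gap = -1.7 × (7.11 - 3.98) = -5.321%, loss ≈ 4456 × 5.321/100 ≈ 237.
Year 2004: gap = -1.7 × (7.74 - 3.98) = -6.392%, loss ≈ 4456 × 6.392/100 ≈ 285.
Year 2005: gap = -1.7 × (5.47 - 3.98) = -2.533%, loss ≈ 4456 × 2.533/100 ≈ 113.
Year 2006: gap = -1.7 × (5.19 - 3.98) = -2.057%, loss ≈ 4456 × 2.057/100 ≈ 92.
Year 2007: gap = -1.7 × (6.68 - 3.98) = -4.59%, loss ≈ 4456 × 4.59/100 ≈ 205.
Total lost output = 237 + 285 + 113 + 92 + 205 = 932 billion.

€932 billion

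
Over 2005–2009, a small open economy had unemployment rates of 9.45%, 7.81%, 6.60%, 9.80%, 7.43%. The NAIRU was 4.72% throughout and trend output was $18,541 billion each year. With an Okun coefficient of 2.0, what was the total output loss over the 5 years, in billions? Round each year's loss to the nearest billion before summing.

$6,486 billion

Year 2005: gap = -2.0 × (9.45 - 4.72) = -9.46%, loss ≈ 18541 × 9.46/100 ≈ 1754.
Year 2006: gap = -2.0 × (7.81 - 4.72) = -6.18%, loss ≈ 18541 × 6.18/100 ≈ 1146.
Year 2007: gap = -2.0 × (6.6 - 4.72) = -3.76%, loss ≈ 18541 × 3.76/100 ≈ 697.
Year 2008: gap = -2.0 × (9.8 - 4.72) = -10.16%, loss ≈ 18541 × 10.16/100 ≈ 1884.
Year 2009: gap = -2.0 × (7.43 - 4.72) = -5.42%, loss ≈ 18541 × 5.42/100 ≈ 1005.
Total lost output = 1754 + 1146 + 697 + 1884 + 1005 = 6486 billion.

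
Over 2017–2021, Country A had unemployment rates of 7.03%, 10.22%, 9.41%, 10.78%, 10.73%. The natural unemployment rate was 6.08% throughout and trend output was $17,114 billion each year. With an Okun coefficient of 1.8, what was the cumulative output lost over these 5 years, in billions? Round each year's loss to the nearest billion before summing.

Year 2017: gap = -1.8 × (7.03 - 6.08) = -1.71%, loss ≈ 17114 × 1.71/100 ≈ 293.
Year 2018: gap = -1.8 × (10.22 - 6.08) = -7.452%, loss ≈ 17114 × 7.452/100 ≈ 1275.
Year 2019: gap = -1.8 × (9.41 - 6.08) = -5.994%, loss ≈ 17114 × 5.994/100 ≈ 1026.
Year 2020: gap = -1.8 × (10.78 - 6.08) = -8.46%, loss ≈ 17114 × 8.46/100 ≈ 1448.
Year 2021: gap = -1.8 × (10.73 - 6.08) = -8.37%, loss ≈ 17114 × 8.37/100 ≈ 1432.
Total lost output = 293 + 1275 + 1026 + 1448 + 1432 = 5474 billion.

$5,474 billion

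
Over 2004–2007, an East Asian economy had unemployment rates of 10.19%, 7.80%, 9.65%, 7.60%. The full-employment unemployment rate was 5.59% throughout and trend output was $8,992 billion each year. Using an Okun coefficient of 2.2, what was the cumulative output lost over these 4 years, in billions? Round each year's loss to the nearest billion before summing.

$2,548 billion

Year 2004: gap = -2.2 × (10.19 - 5.59) = -10.12%, loss ≈ 8992 × 10.12/100 ≈ 910.
Year 2005: gap = -2.2 × (7.8 - 5.59) = -4.862%, loss ≈ 8992 × 4.862/100 ≈ 437.
Year 2006: gap = -2.2 × (9.65 - 5.59) = -8.932%, loss ≈ 8992 × 8.932/100 ≈ 803.
Year 2007: gap = -2.2 × (7.6 - 5.59) = -4.422%, loss ≈ 8992 × 4.422/100 ≈ 398.
Total lost output = 910 + 437 + 803 + 398 = 2548 billion.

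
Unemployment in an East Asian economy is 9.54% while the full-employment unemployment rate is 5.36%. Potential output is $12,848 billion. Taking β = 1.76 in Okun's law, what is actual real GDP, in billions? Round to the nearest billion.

Unemployment gap = 9.54 - 5.36 = 4.18 points, so the output gap is -1.76 × 4.18 = -7.3568%.
Actual GDP = 12848 × (1 - 7.3568/100) = 12848 × 0.926432 ≈ 11903 billion.

$11,903 billion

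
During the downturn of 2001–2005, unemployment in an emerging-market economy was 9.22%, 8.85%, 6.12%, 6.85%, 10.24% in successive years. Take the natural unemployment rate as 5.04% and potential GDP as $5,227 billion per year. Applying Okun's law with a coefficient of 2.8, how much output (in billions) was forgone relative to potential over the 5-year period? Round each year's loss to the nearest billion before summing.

Year 2001: gap = -2.8 × (9.22 - 5.04) = -11.704%, loss ≈ 5227 × 11.704/100 ≈ 612.
Year 2002: gap = -2.8 × (8.85 - 5.04) = -10.668%, loss ≈ 5227 × 10.668/100 ≈ 558.
Year 2003: gap = -2.8 × (6.12 - 5.04) = -3.024%, loss ≈ 5227 × 3.024/100 ≈ 158.
Year 2004: gap = -2.8 × (6.85 - 5.04) = -5.068%, loss ≈ 5227 × 5.068/100 ≈ 265.
Year 2005: gap = -2.8 × (10.24 - 5.04) = -14.56%, loss ≈ 5227 × 14.56/100 ≈ 761.
Total lost output = 612 + 558 + 158 + 265 + 761 = 2354 billion.

$2,354 billion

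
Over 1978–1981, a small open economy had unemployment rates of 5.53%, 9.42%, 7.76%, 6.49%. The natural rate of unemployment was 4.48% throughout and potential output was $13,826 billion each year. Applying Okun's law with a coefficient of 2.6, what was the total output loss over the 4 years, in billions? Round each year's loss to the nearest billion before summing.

$4,055 billion

Year 1978: gap = -2.6 × (5.53 - 4.48) = -2.73%, loss ≈ 13826 × 2.73/100 ≈ 377.
Year 1979: gap = -2.6 × (9.42 - 4.48) = -12.844%, loss ≈ 13826 × 12.844/100 ≈ 1776.
Year 1980: gap = -2.6 × (7.76 - 4.48) = -8.528%, loss ≈ 13826 × 8.528/100 ≈ 1179.
Year 1981: gap = -2.6 × (6.49 - 4.48) = -5.226%, loss ≈ 13826 × 5.226/100 ≈ 723.
Total lost output = 377 + 1776 + 1179 + 723 = 4055 billion.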